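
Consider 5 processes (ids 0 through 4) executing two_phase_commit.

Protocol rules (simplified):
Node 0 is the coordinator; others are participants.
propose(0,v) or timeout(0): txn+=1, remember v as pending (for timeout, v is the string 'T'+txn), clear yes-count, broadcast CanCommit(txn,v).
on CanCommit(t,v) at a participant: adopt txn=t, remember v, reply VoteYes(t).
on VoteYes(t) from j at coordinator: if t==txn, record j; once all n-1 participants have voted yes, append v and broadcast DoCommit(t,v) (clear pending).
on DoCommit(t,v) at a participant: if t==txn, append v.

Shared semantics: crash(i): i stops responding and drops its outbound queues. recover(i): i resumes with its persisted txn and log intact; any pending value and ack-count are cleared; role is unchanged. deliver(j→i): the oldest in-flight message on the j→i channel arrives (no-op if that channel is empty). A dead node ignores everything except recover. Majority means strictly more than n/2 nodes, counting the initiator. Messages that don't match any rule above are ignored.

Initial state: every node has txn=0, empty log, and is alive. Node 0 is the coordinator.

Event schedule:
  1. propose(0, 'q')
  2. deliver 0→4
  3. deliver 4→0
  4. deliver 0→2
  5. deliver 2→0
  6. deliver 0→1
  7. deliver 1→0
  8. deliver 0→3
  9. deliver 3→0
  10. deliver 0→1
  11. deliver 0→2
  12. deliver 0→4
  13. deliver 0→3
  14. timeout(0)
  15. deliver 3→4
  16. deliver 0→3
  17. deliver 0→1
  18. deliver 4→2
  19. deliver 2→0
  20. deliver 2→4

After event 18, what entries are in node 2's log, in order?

after 1 — propose(0,'q'): n0:coor/t1/[-]
after 2 — deliver 0→4: n4:part/t1/[-]
after 3 — deliver 4→0: ·
after 4 — deliver 0→2: n2:part/t1/[-]
after 5 — deliver 2→0: ·
after 6 — deliver 0→1: n1:part/t1/[-]
after 7 — deliver 1→0: ·
after 8 — deliver 0→3: n3:part/t1/[-]
after 9 — deliver 3→0: n0:coor/t1/[q]
after 10 — deliver 0→1: n1:part/t1/[q]
after 11 — deliver 0→2: n2:part/t1/[q]
after 12 — deliver 0→4: n4:part/t1/[q]
after 13 — deliver 0→3: n3:part/t1/[q]
after 14 — timeout(0): n0:coor/t2/[q]
after 15 — deliver 3→4: ·
after 16 — deliver 0→3: n3:part/t2/[q]
after 17 — deliver 0→1: n1:part/t2/[q]
after 18 — deliver 4→2: ·

q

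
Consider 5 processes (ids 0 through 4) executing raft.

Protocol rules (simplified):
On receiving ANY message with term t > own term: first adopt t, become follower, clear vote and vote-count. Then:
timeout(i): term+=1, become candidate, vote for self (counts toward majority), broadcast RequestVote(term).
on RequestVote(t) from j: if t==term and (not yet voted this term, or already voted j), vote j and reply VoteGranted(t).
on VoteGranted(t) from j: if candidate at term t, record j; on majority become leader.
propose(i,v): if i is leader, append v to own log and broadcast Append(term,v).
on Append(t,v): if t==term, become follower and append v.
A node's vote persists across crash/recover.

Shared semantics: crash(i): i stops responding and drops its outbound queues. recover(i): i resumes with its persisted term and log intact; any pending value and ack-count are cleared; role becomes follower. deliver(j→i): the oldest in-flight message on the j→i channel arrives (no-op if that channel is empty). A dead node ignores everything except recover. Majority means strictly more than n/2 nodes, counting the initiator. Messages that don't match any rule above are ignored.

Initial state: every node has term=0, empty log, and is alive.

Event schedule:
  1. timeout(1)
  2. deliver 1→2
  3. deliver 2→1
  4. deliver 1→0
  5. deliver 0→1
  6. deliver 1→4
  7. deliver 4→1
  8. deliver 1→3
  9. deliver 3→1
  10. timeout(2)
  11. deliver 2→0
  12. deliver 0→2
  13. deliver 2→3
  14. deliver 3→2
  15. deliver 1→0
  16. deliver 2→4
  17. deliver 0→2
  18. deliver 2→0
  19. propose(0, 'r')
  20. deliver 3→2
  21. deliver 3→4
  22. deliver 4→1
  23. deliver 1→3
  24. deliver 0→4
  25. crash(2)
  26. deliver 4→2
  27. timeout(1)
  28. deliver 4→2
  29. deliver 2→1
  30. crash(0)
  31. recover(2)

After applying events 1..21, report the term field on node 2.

step 1 timeout(1): 1={cand,t=1,log=-}
step 2 deliver 1→2: 2={foll,t=1,log=-}
step 3 deliver 2→1: —
step 4 deliver 1→0: 0={foll,t=1,log=-}
step 5 deliver 0→1: 1={lead,t=1,log=-}
step 6 deliver 1→4: 4={foll,t=1,log=-}
step 7 deliver 4→1: —
step 8 deliver 1→3: 3={foll,t=1,log=-}
step 9 deliver 3→1: —
step 10 timeout(2): 2={cand,t=2,log=-}
step 11 deliver 2→0: 0={foll,t=2,log=-}
step 12 deliver 0→2: —
step 13 deliver 2→3: 3={foll,t=2,log=-}
step 14 deliver 3→2: 2={lead,t=2,log=-}
step 15 deliver 1→0: —
step 16 deliver 2→4: 4={foll,t=2,log=-}
step 17 deliver 0→2: —
step 18 deliver 2→0: —
step 19 propose(0,'r'): —
step 20 deliver 3→2: —
step 21 deliver 3→4: —

2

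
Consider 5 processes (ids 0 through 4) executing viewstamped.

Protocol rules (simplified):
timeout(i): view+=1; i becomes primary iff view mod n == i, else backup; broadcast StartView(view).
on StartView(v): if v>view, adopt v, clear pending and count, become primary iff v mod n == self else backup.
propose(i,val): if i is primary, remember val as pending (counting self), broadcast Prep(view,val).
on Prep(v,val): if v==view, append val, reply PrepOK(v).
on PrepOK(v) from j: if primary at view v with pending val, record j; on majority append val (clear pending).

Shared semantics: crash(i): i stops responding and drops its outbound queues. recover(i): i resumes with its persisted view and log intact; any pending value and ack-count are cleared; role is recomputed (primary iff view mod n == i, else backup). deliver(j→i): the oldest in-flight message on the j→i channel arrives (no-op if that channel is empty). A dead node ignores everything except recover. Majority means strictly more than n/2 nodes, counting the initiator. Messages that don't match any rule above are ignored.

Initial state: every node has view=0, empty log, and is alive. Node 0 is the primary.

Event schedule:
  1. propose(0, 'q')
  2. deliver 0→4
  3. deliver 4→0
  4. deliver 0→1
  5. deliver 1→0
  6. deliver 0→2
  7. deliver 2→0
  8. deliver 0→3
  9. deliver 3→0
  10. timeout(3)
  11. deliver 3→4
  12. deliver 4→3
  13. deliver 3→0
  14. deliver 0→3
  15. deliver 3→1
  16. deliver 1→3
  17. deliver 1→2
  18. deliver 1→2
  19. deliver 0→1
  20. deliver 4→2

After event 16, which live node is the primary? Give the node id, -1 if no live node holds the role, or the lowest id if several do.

1

e1 propose(0,'q'): ·
e2 deliver 0→4: 4[back,v=0,q]
e3 deliver 4→0: ·
e4 deliver 0→1: 1[back,v=0,q]
e5 deliver 1→0: 0[prim,v=0,q]
e6 deliver 0→2: 2[back,v=0,q]
e7 deliver 2→0: ·
e8 deliver 0→3: 3[back,v=0,q]
e9 deliver 3→0: ·
e10 timeout(3): 3[back,v=1,q]
e11 deliver 3→4: 4[back,v=1,q]
e12 deliver 4→3: ·
e13 deliver 3→0: 0[back,v=1,q]
e14 deliver 0→3: ·
e15 deliver 3→1: 1[prim,v=1,q]
e16 deliver 1→3: ·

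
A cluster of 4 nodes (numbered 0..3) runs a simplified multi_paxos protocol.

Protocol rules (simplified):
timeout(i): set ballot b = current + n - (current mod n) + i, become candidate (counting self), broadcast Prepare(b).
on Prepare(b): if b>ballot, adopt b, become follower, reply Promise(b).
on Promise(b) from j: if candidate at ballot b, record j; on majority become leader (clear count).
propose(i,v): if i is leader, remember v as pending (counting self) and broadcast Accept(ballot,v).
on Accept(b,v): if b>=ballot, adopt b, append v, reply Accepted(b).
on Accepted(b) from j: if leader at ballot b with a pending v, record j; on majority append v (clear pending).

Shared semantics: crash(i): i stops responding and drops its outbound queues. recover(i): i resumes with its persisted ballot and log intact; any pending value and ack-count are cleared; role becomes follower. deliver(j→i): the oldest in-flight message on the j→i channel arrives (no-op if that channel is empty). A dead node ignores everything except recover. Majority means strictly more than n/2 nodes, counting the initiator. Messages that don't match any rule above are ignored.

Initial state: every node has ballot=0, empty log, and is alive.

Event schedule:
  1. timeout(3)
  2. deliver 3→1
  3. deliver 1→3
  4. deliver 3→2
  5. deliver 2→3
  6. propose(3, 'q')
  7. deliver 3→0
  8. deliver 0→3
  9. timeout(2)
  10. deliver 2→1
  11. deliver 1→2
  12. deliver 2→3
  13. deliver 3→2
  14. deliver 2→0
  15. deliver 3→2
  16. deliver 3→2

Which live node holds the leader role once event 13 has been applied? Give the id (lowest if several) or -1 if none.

step 1 timeout(3): 3={cand,b=7,log=-}
step 2 deliver 3→1: 1={foll,b=7,log=-}
step 3 deliver 1→3: —
step 4 deliver 3→2: 2={foll,b=7,log=-}
step 5 deliver 2→3: 3={lead,b=7,log=-}
step 6 propose(3,'q'): —
step 7 deliver 3→0: 0={foll,b=7,log=-}
step 8 deliver 0→3: —
step 9 timeout(2): 2={cand,b=10,log=-}
step 10 deliver 2→1: 1={foll,b=10,log=-}
step 11 deliver 1→2: —
step 12 deliver 2→3: 3={foll,b=10,log=-}
step 13 deliver 3→2: —

-1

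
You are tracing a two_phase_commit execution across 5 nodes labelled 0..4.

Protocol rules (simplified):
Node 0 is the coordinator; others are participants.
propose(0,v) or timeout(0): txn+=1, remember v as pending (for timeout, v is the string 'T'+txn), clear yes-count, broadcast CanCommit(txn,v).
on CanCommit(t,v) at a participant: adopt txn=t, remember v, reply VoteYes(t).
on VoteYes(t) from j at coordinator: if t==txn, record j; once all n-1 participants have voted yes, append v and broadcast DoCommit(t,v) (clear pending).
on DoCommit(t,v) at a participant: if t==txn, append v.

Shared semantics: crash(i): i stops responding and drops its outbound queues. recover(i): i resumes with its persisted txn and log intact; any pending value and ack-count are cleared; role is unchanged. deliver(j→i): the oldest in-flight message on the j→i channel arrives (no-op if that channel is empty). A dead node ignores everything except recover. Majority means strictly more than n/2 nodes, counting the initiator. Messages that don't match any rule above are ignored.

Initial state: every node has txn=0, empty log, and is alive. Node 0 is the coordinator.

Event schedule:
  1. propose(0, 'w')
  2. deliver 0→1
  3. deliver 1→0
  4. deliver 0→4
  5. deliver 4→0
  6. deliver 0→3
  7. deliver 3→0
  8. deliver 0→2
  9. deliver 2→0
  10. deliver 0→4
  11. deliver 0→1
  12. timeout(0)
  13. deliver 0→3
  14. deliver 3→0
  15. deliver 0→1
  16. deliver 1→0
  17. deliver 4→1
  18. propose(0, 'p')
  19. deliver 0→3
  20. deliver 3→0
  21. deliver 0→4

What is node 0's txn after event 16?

1. propose(0,'w'):  <0:coor t1 ->
2. deliver 0→1:  <1:part t1 ->
3. deliver 1→0:  nop
4. deliver 0→4:  <4:part t1 ->
5. deliver 4→0:  nop
6. deliver 0→3:  <3:part t1 ->
7. deliver 3→0:  nop
8. deliver 0→2:  <2:part t1 ->
9. deliver 2→0:  <0:coor t1 w>
10. deliver 0→4:  <4:part t1 w>
11. deliver 0→1:  <1:part t1 w>
12. timeout(0):  <0:coor t2 w>
13. deliver 0→3:  <3:part t1 w>
14. deliver 3→0:  nop
15. deliver 0→1:  <1:part t2 w>
16. deliver 1→0:  nop

2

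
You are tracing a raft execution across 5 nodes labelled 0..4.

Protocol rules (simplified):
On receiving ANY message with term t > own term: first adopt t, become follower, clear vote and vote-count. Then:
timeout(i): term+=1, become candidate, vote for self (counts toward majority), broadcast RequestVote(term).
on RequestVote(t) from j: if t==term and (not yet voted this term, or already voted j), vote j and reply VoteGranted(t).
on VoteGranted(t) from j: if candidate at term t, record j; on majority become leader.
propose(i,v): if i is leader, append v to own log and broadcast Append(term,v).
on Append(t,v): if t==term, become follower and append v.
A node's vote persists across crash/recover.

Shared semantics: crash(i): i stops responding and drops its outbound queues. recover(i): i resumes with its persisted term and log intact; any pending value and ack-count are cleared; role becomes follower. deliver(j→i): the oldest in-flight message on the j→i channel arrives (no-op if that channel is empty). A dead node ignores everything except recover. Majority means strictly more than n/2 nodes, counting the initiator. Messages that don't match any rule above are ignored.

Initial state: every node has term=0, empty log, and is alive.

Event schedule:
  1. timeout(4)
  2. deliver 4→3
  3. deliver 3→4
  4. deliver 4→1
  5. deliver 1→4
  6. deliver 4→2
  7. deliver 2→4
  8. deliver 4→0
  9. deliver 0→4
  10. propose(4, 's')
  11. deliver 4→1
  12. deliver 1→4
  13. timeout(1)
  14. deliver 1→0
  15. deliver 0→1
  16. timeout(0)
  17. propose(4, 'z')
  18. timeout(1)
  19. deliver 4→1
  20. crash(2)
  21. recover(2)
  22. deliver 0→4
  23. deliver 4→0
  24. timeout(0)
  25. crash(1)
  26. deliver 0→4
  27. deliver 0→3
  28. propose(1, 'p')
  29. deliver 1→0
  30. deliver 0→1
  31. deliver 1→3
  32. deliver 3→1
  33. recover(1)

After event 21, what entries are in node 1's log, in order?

1. timeout(4):  <4:cand t1 ->
2. deliver 4→3:  <3:foll t1 ->
3. deliver 3→4:  nop
4. deliver 4→1:  <1:foll t1 ->
5. deliver 1→4:  <4:lead t1 ->
6. deliver 4→2:  <2:foll t1 ->
7. deliver 2→4:  nop
8. deliver 4→0:  <0:foll t1 ->
9. deliver 0→4:  nop
10. propose(4,'s'):  <4:lead t1 s>
11. deliver 4→1:  <1:foll t1 s>
12. deliver 1→4:  nop
13. timeout(1):  <1:cand t2 s>
14. deliver 1→0:  <0:foll t2 ->
15. deliver 0→1:  nop
16. timeout(0):  <0:cand t3 ->
17. propose(4,'z'):  <4:lead t1 s,z>
18. timeout(1):  <1:cand t3 s>
19. deliver 4→1:  nop
20. crash(2):  <2:✗foll t1 ->
21. recover(2):  <2:foll t1 ->

s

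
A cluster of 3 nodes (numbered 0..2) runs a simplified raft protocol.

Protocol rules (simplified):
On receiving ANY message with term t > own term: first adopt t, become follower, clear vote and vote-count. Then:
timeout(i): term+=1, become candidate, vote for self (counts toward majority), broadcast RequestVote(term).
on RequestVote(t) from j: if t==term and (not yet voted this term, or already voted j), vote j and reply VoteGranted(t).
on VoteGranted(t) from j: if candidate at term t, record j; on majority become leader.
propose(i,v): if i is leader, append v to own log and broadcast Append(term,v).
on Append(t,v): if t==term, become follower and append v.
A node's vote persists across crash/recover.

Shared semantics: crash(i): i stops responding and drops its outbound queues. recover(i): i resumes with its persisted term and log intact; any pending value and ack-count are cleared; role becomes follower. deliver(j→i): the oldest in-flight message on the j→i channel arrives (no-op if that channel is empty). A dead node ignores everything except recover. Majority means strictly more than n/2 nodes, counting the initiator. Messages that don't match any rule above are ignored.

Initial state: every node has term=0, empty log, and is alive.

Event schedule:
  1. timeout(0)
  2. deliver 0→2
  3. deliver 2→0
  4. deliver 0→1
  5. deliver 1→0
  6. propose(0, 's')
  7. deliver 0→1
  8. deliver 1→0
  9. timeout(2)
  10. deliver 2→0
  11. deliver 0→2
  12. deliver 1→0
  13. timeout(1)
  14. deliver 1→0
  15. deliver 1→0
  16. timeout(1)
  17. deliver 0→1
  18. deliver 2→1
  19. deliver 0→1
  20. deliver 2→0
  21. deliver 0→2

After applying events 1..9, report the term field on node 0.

after 1 — timeout(0): n0:cand/t1/[-]
after 2 — deliver 0→2: n2:foll/t1/[-]
after 3 — deliver 2→0: n0:lead/t1/[-]
after 4 — deliver 0→1: n1:foll/t1/[-]
after 5 — deliver 1→0: ·
after 6 — propose(0,'s'): n0:lead/t1/[s]
after 7 — deliver 0→1: n1:foll/t1/[s]
after 8 — deliver 1→0: ·
after 9 — timeout(2): n2:cand/t2/[-]

1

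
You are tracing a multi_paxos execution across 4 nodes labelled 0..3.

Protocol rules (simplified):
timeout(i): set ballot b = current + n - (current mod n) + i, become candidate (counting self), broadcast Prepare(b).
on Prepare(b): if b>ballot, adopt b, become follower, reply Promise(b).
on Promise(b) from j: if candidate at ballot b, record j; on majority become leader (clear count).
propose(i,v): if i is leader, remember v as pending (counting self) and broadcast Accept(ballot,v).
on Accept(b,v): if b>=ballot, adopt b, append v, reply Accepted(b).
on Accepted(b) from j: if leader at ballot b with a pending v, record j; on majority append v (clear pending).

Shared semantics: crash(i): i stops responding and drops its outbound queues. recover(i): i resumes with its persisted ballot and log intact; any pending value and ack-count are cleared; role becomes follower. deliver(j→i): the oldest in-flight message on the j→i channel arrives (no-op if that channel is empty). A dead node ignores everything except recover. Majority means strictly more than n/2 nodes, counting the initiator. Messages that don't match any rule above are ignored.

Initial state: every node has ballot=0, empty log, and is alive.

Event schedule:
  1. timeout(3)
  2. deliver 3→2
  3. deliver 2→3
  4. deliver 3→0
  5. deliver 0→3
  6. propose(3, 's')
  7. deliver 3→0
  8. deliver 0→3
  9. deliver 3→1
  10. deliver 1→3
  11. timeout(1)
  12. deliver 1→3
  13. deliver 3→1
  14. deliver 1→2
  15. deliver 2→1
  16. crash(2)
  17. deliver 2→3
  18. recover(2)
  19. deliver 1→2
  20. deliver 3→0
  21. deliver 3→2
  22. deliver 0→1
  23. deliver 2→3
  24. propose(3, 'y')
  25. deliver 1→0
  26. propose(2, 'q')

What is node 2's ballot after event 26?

[1] timeout(3) → N3(cand b7 [-])
[2] deliver 3→2 → N2(foll b7 [-])
[3] deliver 2→3 → ∅
[4] deliver 3→0 → N0(foll b7 [-])
[5] deliver 0→3 → N3(lead b7 [-])
[6] propose(3,'s') → ∅
[7] deliver 3→0 → N0(foll b7 [s])
[8] deliver 0→3 → ∅
[9] deliver 3→1 → N1(foll b7 [-])
[10] deliver 1→3 → ∅
[11] timeout(1) → N1(cand b9 [-])
[12] deliver 1→3 → N3(foll b9 [-])
[13] deliver 3→1 → ∅
[14] deliver 1→2 → N2(foll b9 [-])
[15] deliver 2→1 → ∅
[16] crash(2) → N2(✗foll b9 [-])
[17] deliver 2→3 → ∅
[18] recover(2) → N2(foll b9 [-])
[19] deliver 1→2 → ∅
[20] deliver 3→0 → ∅
[21] deliver 3→2 → ∅
[22] deliver 0→1 → ∅
[23] deliver 2→3 → ∅
[24] propose(3,'y') → ∅
[25] deliver 1→0 → N0(foll b9 [s])
[26] propose(2,'q') → ∅

9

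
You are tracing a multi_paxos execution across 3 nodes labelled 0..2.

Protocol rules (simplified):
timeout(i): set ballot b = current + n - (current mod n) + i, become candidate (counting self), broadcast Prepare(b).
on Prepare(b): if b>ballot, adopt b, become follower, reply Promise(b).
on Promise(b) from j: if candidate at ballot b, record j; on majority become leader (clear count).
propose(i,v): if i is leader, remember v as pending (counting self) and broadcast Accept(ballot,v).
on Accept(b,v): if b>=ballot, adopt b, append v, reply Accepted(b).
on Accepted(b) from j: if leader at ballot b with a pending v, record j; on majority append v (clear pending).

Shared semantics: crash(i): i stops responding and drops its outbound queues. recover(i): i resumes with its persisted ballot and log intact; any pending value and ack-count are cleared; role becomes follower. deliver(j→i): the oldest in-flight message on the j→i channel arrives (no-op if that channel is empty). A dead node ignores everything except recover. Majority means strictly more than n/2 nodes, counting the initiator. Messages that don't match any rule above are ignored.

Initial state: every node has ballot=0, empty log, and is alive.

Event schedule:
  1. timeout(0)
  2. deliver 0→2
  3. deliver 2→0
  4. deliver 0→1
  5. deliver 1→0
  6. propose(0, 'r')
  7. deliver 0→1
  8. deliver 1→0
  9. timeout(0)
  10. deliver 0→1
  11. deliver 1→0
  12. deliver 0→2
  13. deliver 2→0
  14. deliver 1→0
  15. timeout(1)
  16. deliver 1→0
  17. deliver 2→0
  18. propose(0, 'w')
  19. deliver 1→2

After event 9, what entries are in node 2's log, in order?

1. timeout(0):  <0:cand b3 ->
2. deliver 0→2:  <2:foll b3 ->
3. deliver 2→0:  <0:lead b3 ->
4. deliver 0→1:  <1:foll b3 ->
5. deliver 1→0:  nop
6. propose(0,'r'):  nop
7. deliver 0→1:  <1:foll b3 r>
8. deliver 1→0:  <0:lead b3 r>
9. timeout(0):  <0:cand b6 r>

empty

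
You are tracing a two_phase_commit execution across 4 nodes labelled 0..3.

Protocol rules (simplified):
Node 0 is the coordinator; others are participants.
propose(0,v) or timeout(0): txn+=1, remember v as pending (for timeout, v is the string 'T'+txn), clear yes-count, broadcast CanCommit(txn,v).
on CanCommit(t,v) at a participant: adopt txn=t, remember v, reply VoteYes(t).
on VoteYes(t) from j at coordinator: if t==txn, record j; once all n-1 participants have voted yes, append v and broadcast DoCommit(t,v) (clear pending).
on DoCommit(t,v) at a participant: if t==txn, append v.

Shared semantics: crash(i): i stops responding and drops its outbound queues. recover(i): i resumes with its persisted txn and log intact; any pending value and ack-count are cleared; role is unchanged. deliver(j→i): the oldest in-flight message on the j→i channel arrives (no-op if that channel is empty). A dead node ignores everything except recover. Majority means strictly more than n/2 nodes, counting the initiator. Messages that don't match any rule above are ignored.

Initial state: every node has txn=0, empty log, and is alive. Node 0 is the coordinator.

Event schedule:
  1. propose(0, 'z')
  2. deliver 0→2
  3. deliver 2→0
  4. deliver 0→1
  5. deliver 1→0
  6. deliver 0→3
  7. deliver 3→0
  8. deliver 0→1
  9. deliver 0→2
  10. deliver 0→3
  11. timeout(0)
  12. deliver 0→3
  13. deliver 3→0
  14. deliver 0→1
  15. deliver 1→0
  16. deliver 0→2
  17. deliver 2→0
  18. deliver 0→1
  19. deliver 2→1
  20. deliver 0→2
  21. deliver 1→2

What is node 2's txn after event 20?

[1] propose(0,'z') → N0(coor t1 [-])
[2] deliver 0→2 → N2(part t1 [-])
[3] deliver 2→0 → ∅
[4] deliver 0→1 → N1(part t1 [-])
[5] deliver 1→0 → ∅
[6] deliver 0→3 → N3(part t1 [-])
[7] deliver 3→0 → N0(coor t1 [z])
[8] deliver 0→1 → N1(part t1 [z])
[9] deliver 0→2 → N2(part t1 [z])
[10] deliver 0→3 → N3(part t1 [z])
[11] timeout(0) → N0(coor t2 [z])
[12] deliver 0→3 → N3(part t2 [z])
[13] deliver 3→0 → ∅
[14] deliver 0→1 → N1(part t2 [z])
[15] deliver 1→0 → ∅
[16] deliver 0→2 → N2(part t2 [z])
[17] deliver 2→0 → N0(coor t2 [z,T2])
[18] deliver 0→1 → N1(part t2 [z,T2])
[19] deliver 2→1 → ∅
[20] deliver 0→2 → N2(part t2 [z,T2])

2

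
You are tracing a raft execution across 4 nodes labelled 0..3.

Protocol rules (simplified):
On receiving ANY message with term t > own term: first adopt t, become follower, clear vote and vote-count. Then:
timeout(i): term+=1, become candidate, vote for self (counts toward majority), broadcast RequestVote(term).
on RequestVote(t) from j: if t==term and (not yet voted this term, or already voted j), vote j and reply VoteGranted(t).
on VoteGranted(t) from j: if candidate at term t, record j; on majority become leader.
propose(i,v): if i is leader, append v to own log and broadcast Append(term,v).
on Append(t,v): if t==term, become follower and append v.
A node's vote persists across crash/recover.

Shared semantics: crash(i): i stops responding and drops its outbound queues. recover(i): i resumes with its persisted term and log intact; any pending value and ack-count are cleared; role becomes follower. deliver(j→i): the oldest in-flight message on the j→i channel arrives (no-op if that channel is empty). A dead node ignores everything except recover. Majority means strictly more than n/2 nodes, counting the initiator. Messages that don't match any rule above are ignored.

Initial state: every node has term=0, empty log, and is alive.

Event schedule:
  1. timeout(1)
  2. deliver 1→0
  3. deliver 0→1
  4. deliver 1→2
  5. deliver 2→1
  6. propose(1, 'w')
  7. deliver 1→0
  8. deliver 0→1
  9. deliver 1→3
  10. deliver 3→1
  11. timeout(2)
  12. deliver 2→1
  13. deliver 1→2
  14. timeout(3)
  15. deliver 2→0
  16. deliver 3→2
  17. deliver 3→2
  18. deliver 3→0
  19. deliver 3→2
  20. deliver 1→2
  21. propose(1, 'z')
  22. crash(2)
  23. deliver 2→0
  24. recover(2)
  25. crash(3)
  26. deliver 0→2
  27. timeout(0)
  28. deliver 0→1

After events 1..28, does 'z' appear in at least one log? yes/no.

step 1 timeout(1): 1={cand,t=1,log=-}
step 2 deliver 1→0: 0={foll,t=1,log=-}
step 3 deliver 0→1: —
step 4 deliver 1→2: 2={foll,t=1,log=-}
step 5 deliver 2→1: 1={lead,t=1,log=-}
step 6 propose(1,'w'): 1={lead,t=1,log=w}
step 7 deliver 1→0: 0={foll,t=1,log=w}
step 8 deliver 0→1: —
step 9 deliver 1→3: 3={foll,t=1,log=-}
step 10 deliver 3→1: —
step 11 timeout(2): 2={cand,t=2,log=-}
step 12 deliver 2→1: 1={foll,t=2,log=w}
step 13 deliver 1→2: —
step 14 timeout(3): 3={cand,t=2,log=-}
step 15 deliver 2→0: 0={foll,t=2,log=w}
step 16 deliver 3→2: —
step 17 deliver 3→2: —
step 18 deliver 3→0: —
step 19 deliver 3→2: —
step 20 deliver 1→2: —
step 21 propose(1,'z'): —
step 22 crash(2): 2={✗cand,t=2,log=-}
step 23 deliver 2→0: —
step 24 recover(2): 2={foll,t=2,log=-}
step 25 crash(3): 3={✗cand,t=2,log=-}
step 26 deliver 0→2: —
step 27 timeout(0): 0={cand,t=3,log=w}
step 28 deliver 0→1: 1={foll,t=3,log=w}

no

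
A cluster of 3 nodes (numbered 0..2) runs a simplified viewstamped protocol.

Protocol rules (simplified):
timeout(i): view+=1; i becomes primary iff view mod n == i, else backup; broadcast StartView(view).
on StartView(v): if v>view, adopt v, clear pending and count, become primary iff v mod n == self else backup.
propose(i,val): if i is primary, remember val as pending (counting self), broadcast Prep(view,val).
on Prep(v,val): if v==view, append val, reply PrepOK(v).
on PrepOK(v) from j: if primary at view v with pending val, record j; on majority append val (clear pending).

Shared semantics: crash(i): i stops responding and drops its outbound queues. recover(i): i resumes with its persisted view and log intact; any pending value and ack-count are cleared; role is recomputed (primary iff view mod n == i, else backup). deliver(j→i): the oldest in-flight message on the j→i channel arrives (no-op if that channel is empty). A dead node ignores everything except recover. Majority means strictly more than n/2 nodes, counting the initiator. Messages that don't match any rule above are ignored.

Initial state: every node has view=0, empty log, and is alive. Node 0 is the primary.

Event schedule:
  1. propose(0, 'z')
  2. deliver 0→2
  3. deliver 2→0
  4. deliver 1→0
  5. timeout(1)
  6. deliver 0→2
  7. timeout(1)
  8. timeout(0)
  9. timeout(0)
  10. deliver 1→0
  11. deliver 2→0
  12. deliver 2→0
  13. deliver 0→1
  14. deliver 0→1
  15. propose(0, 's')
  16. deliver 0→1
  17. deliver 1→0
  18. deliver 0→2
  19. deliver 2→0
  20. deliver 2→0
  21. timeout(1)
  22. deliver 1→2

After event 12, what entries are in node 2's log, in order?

z

e1 propose(0,'z'): ·
e2 deliver 0→2: 2[back,v=0,z]
e3 deliver 2→0: 0[prim,v=0,z]
e4 deliver 1→0: ·
e5 timeout(1): 1[prim,v=1,-]
e6 deliver 0→2: ·
e7 timeout(1): 1[back,v=2,-]
e8 timeout(0): 0[back,v=1,z]
e9 timeout(0): 0[back,v=2,z]
e10 deliver 1→0: ·
e11 deliver 2→0: ·
e12 deliver 2→0: ·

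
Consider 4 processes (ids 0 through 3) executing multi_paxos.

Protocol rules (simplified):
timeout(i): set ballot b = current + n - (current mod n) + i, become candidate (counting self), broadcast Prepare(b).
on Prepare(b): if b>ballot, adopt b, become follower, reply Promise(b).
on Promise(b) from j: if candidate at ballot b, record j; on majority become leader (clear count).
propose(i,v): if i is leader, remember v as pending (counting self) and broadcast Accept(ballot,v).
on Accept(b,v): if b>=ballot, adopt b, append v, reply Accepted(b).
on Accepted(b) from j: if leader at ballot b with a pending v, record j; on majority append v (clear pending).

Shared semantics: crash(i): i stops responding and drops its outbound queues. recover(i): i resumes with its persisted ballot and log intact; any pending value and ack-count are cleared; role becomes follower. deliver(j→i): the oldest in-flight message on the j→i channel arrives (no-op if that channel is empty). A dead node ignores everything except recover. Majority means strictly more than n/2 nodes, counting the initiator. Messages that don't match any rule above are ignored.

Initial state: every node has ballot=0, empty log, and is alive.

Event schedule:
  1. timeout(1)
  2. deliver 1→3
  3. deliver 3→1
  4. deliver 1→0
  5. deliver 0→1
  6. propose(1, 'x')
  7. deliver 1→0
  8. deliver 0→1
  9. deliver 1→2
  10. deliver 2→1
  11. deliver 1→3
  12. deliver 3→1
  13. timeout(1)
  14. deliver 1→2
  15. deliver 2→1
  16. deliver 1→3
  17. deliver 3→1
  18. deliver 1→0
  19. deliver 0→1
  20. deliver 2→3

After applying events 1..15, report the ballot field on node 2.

e1 timeout(1): 1[cand,b=5,-]
e2 deliver 1→3: 3[foll,b=5,-]
e3 deliver 3→1: ·
e4 deliver 1→0: 0[foll,b=5,-]
e5 deliver 0→1: 1[lead,b=5,-]
e6 propose(1,'x'): ·
e7 deliver 1→0: 0[foll,b=5,x]
e8 deliver 0→1: ·
e9 deliver 1→2: 2[foll,b=5,-]
e10 deliver 2→1: ·
e11 deliver 1→3: 3[foll,b=5,x]
e12 deliver 3→1: 1[lead,b=5,x]
e13 timeout(1): 1[cand,b=9,x]
e14 deliver 1→2: 2[foll,b=5,x]
e15 deliver 2→1: ·

5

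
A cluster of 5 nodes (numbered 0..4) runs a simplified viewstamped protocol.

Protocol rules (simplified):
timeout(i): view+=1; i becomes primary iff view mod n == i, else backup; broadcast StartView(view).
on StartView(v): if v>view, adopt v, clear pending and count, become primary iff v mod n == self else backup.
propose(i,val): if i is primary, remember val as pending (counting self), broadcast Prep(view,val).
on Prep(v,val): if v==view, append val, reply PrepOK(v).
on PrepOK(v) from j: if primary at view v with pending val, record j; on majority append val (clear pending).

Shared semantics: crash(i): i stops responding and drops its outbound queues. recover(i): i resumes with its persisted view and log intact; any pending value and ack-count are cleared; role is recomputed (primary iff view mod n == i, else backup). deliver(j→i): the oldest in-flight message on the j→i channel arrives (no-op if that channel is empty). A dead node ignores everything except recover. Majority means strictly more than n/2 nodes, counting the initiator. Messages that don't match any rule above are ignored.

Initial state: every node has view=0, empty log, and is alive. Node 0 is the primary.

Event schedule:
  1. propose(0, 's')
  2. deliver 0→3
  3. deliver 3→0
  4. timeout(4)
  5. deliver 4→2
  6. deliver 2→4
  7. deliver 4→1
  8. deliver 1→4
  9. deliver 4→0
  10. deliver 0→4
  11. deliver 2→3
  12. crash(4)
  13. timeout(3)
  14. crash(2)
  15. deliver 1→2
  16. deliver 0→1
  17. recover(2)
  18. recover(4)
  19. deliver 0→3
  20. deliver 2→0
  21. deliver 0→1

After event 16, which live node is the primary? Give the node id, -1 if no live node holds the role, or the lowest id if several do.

[1] propose(0,'s') → ∅
[2] deliver 0→3 → N3(back v0 [s])
[3] deliver 3→0 → ∅
[4] timeout(4) → N4(back v1 [-])
[5] deliver 4→2 → N2(back v1 [-])
[6] deliver 2→4 → ∅
[7] deliver 4→1 → N1(prim v1 [-])
[8] deliver 1→4 → ∅
[9] deliver 4→0 → N0(back v1 [-])
[10] deliver 0→4 → ∅
[11] deliver 2→3 → ∅
[12] crash(4) → N4(✗back v1 [-])
[13] timeout(3) → N3(back v1 [s])
[14] crash(2) → N2(✗back v1 [-])
[15] deliver 1→2 → ∅
[16] deliver 0→1 → ∅

1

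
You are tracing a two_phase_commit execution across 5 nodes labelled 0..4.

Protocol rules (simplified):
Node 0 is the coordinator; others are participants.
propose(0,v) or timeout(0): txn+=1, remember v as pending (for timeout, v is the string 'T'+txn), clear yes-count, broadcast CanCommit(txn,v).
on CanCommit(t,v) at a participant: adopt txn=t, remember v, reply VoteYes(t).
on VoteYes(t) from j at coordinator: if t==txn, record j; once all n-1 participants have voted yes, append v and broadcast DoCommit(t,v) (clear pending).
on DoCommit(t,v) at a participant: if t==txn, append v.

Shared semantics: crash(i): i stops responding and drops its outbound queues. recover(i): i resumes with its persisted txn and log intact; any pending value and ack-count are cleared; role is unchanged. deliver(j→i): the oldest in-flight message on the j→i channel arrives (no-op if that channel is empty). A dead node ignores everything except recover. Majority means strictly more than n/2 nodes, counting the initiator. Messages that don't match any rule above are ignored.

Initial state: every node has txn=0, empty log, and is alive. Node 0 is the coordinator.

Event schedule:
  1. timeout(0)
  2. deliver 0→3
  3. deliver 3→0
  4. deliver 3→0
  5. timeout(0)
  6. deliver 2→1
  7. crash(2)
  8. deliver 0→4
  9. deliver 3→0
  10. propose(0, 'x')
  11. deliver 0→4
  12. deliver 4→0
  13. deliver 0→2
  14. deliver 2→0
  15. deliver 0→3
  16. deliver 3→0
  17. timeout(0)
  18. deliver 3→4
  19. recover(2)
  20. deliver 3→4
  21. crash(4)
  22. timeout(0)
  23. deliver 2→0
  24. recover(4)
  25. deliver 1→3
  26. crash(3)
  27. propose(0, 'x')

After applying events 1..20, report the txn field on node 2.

0

1. timeout(0):  <0:coor t1 ->
2. deliver 0→3:  <3:part t1 ->
3. deliver 3→0:  nop
4. deliver 3→0:  nop
5. timeout(0):  <0:coor t2 ->
6. deliver 2→1:  nop
7. crash(2):  <2:✗part t0 ->
8. deliver 0→4:  <4:part t1 ->
9. deliver 3→0:  nop
10. propose(0,'x'):  <0:coor t3 ->
11. deliver 0→4:  <4:part t2 ->
12. deliver 4→0:  nop
13. deliver 0→2:  nop
14. deliver 2→0:  nop
15. deliver 0→3:  <3:part t2 ->
16. deliver 3→0:  nop
17. timeout(0):  <0:coor t4 ->
18. deliver 3→4:  nop
19. recover(2):  <2:part t0 ->
20. deliver 3→4:  nop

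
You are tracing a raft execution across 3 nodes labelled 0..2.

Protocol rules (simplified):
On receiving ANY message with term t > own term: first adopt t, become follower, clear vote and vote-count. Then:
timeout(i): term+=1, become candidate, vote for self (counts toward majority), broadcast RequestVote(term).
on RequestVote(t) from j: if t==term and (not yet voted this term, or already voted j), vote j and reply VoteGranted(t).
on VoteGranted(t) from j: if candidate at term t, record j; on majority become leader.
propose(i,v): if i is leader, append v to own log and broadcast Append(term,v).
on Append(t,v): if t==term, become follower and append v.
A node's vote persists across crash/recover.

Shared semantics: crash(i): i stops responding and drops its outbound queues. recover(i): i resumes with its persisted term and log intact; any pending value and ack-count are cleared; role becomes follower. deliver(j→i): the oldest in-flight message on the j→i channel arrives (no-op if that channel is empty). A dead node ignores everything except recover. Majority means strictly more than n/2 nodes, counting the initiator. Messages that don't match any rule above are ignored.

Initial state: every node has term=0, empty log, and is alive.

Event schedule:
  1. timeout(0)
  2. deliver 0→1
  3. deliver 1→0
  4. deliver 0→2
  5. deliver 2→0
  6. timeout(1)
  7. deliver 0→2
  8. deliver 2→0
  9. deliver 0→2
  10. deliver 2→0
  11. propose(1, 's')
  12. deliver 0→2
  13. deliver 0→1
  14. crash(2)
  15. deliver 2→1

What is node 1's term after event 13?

step 1 timeout(0): 0={cand,t=1,log=-}
step 2 deliver 0→1: 1={foll,t=1,log=-}
step 3 deliver 1→0: 0={lead,t=1,log=-}
step 4 deliver 0→2: 2={foll,t=1,log=-}
step 5 deliver 2→0: —
step 6 timeout(1): 1={cand,t=2,log=-}
step 7 deliver 0→2: —
step 8 deliver 2→0: —
step 9 deliver 0→2: —
step 10 deliver 2→0: —
step 11 propose(1,'s'): —
step 12 deliver 0→2: —
step 13 deliver 0→1: —

2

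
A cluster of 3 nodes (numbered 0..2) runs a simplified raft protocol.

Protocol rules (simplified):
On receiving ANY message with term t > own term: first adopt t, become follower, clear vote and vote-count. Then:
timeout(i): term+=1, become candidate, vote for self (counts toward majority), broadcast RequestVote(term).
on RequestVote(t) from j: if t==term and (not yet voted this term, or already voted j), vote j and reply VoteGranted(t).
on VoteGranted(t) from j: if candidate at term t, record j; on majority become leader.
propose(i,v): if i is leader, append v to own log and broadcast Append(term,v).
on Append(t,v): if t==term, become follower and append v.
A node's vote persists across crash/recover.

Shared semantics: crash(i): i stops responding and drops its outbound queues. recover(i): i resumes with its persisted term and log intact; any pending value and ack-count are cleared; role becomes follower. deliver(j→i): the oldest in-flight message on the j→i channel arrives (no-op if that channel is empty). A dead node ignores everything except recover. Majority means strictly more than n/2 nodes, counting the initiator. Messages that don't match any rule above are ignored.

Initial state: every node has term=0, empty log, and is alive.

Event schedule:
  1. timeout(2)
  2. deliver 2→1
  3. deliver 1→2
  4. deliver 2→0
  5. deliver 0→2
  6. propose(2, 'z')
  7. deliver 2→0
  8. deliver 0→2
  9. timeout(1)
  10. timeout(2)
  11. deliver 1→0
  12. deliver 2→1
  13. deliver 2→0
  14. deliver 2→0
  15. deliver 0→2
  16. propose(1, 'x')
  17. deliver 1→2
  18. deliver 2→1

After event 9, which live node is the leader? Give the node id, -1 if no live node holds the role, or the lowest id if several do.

2

step 1 timeout(2): 2={cand,t=1,log=-}
step 2 deliver 2→1: 1={foll,t=1,log=-}
step 3 deliver 1→2: 2={lead,t=1,log=-}
step 4 deliver 2→0: 0={foll,t=1,log=-}
step 5 deliver 0→2: —
step 6 propose(2,'z'): 2={lead,t=1,log=z}
step 7 deliver 2→0: 0={foll,t=1,log=z}
step 8 deliver 0→2: —
step 9 timeout(1): 1={cand,t=2,log=-}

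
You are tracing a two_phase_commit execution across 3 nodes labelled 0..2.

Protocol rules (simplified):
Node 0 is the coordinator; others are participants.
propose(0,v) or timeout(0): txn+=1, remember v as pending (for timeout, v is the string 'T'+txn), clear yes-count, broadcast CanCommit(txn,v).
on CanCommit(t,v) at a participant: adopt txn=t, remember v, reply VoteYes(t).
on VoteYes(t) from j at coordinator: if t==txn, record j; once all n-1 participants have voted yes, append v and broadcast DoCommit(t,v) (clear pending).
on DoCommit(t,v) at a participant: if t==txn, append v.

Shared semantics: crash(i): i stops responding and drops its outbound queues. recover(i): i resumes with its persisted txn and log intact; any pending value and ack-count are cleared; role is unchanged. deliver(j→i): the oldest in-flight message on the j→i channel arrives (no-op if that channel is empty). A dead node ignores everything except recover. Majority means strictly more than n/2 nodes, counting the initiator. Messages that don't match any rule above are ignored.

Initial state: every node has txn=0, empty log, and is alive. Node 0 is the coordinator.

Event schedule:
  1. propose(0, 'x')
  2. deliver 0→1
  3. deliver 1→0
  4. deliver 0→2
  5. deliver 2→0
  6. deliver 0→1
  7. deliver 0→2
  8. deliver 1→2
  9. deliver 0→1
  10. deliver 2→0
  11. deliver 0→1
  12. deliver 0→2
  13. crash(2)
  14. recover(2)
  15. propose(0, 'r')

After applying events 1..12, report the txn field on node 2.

1

1. propose(0,'x'):  <0:coor t1 ->
2. deliver 0→1:  <1:part t1 ->
3. deliver 1→0:  nop
4. deliver 0→2:  <2:part t1 ->
5. deliver 2→0:  <0:coor t1 x>
6. deliver 0→1:  <1:part t1 x>
7. deliver 0→2:  <2:part t1 x>
8. deliver 1→2:  nop
9. deliver 0→1:  nop
10. deliver 2→0:  nop
11. deliver 0→1:  nop
12. deliver 0→2:  nop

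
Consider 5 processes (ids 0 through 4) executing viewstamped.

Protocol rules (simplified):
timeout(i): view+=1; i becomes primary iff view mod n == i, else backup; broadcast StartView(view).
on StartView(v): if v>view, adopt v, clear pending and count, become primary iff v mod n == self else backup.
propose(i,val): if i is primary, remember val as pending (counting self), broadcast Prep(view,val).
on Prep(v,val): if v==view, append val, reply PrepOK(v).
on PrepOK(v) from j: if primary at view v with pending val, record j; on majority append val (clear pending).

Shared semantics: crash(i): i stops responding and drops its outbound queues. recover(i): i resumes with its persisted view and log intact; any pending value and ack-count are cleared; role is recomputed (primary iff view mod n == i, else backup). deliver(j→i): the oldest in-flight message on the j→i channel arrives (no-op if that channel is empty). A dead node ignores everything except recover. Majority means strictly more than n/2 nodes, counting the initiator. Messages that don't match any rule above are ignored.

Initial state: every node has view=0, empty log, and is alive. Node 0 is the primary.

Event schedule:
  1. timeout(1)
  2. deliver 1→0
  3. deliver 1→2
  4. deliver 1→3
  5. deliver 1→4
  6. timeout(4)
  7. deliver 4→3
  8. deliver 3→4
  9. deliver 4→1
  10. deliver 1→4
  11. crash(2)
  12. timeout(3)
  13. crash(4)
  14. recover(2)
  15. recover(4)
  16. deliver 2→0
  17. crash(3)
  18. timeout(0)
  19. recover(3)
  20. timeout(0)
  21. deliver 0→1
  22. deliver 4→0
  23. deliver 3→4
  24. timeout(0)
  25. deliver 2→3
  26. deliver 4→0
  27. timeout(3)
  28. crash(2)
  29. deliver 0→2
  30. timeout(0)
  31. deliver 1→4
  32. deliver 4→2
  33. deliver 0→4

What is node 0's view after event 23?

1. timeout(1):  <1:prim v1 ->
2. deliver 1→0:  <0:back v1 ->
3. deliver 1→2:  <2:back v1 ->
4. deliver 1→3:  <3:back v1 ->
5. deliver 1→4:  <4:back v1 ->
6. timeout(4):  <4:back v2 ->
7. deliver 4→3:  <3:back v2 ->
8. deliver 3→4:  nop
9. deliver 4→1:  <1:back v2 ->
10. deliver 1→4:  nop
11. crash(2):  <2:✗back v1 ->
12. timeout(3):  <3:prim v3 ->
13. crash(4):  <4:✗back v2 ->
14. recover(2):  <2:back v1 ->
15. recover(4):  <4:back v2 ->
16. deliver 2→0:  nop
17. crash(3):  <3:✗prim v3 ->
18. timeout(0):  <0:back v2 ->
19. recover(3):  <3:prim v3 ->
20. timeout(0):  <0:back v3 ->
21. deliver 0→1:  nop
22. deliver 4→0:  nop
23. deliver 3→4:  nop

3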